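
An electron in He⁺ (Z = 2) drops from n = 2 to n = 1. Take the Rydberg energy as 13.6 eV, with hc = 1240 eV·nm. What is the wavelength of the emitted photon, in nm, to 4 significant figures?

30.39 nm

For Z = 2 the level energies scale as Z², so the effective Rydberg energy is 13.6 × 4 = 54.40 eV.
ΔE = 54.40 × (1/1² − 1/2²) = 54.40 × 0.7500 = 40.80 eV.
λ = hc/ΔE = 1240 / 40.80 = 30.39 nm.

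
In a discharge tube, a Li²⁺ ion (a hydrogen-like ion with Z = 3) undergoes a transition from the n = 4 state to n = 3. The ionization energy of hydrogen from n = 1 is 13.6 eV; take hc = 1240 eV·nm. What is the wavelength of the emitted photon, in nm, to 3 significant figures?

208 nm

For Z = 3 the level energies scale as Z², so the effective Rydberg energy is 13.6 × 9 = 122.4 eV.
ΔE = 122.4 × (1/3² − 1/4²) = 122.4 × 0.04861 = 5.950 eV.
λ = hc/ΔE = 1240 / 5.950 = 208 nm.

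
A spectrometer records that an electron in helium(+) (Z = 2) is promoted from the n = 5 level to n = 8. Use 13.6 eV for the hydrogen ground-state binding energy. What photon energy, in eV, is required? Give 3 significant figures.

The Bohr energies scale as Z², so for Z = 2: E_n = −54.40/n² eV.
E_8 = −54.40/64 = −0.8500 eV and E_5 = −54.40/25 = −2.176 eV.
The photon energy is |E_8 − E_5| = 1.33 eV.

1.33 eV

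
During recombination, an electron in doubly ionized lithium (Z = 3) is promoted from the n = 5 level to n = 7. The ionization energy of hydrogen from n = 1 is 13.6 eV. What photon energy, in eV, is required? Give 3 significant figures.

The Bohr energies scale as Z², so for Z = 3: E_n = −122.4/n² eV.
E_7 = −122.4/49 = −2.498 eV and E_5 = −122.4/25 = −4.896 eV.
The photon energy is |E_7 − E_5| = 2.40 eV.

2.40 eV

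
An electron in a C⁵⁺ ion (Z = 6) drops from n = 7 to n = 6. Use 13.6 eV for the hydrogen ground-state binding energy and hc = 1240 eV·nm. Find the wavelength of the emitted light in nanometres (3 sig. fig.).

For Z = 6 the level energies scale as Z², so the effective Rydberg energy is 13.6 × 36 = 489.6 eV.
ΔE = 489.6 × (1/6² − 1/7²) = 489.6 × 0.007370 = 3.608 eV.
λ = hc/ΔE = 1240 / 3.608 = 344 nm.

344 nm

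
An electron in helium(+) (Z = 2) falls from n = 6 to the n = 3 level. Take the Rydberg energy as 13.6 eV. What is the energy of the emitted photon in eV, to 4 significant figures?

The Bohr energies scale as Z², so for Z = 2: E_n = −54.40/n² eV.
E_6 = −54.40/36 = −1.511 eV and E_3 = −54.40/9 = −6.044 eV.
The photon energy is |E_6 − E_3| = 4.533 eV.

4.533 eV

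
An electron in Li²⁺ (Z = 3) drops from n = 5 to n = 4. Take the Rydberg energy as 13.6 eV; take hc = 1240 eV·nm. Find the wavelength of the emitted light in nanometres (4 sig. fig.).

450.3 nm

For Z = 3 the level energies scale as Z², so the effective Rydberg energy is 13.6 × 9 = 122.4 eV.
ΔE = 122.4 × (1/4² − 1/5²) = 122.4 × 0.02250 = 2.754 eV.
λ = hc/ΔE = 1240 / 2.754 = 450.3 nm.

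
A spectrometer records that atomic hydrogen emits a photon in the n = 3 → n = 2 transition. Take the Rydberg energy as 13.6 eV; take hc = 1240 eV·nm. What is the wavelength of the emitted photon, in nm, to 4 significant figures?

ΔE = 13.60 × (1/2² − 1/3²) = 13.60 × 0.1389 = 1.889 eV.
λ = hc/ΔE = 1240 / 1.889 = 656.5 nm.
This line belongs to the Balmer series.

656.5 nm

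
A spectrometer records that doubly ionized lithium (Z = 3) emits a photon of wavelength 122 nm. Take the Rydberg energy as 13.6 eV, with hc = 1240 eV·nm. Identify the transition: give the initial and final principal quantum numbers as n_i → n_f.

n_i = 6, n_f = 3

The photon energy is ΔE = hc/λ = 1240 / 122 = 10.16 eV.
With Z = 3, ΔE = 122.4 × (1/n_f² − 1/n_i²), so 1/n_f² − 1/n_i² = 0.08304.
Trying n_f = 3 gives 1/n_i² = 0.02807, i.e. n_i ≈ 6; this pair matches.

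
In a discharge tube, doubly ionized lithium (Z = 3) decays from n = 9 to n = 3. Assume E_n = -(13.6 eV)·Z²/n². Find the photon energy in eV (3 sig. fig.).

12.1 eV

The Bohr energies scale as Z², so for Z = 3: E_n = −122.4/n² eV.
E_9 = −122.4/81 = −1.511 eV and E_3 = −122.4/9 = −13.60 eV.
The photon energy is |E_9 − E_3| = 12.1 eV.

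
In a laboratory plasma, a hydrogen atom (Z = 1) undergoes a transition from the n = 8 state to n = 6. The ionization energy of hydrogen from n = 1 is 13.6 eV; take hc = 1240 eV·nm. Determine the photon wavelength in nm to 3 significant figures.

7500 nm

ΔE = 13.60 × (1/6² − 1/8²) = 13.60 × 0.01215 = 0.1653 eV.
λ = hc/ΔE = 1240 / 0.1653 = 7500 nm.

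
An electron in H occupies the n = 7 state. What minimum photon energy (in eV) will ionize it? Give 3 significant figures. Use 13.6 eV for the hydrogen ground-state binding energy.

E_7 = −13.60/49 = −0.278 eV, so ionization (to E = 0) requires 0.278 eV.

0.278 eV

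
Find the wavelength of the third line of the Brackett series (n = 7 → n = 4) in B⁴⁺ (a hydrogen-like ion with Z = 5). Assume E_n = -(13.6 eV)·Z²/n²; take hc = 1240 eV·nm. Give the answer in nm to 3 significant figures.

The Brackett series terminates on n_f = 4; the third line has n_i = 4+3 = 7.
ΔE = 340.0 × (1/4² − 1/7²) = 14.31 eV.
λ = 1240 / 14.31 = 86.6 nm.

86.6 nm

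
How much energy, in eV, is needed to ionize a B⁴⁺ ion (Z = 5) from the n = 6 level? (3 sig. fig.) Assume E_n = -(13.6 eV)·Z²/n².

E_n = −13.6 Z²/n² = −340.0/n² eV for Z = 5.
E_6 = −340.0/36 = −9.44 eV, so ionization (to E = 0) requires 9.44 eV.

9.44 eV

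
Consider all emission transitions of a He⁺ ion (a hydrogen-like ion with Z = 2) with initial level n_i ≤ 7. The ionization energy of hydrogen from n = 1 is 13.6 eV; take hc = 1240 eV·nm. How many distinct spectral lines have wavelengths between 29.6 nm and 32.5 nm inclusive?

Enumerate all n_i → n_f pairs with 1 ≤ n_f < n_i ≤ 7 and compute λ = 1240 / [13.6·4·(1/n_f² − 1/n_i²)].
Lines falling in [29.6, 32.5] nm: 2→1 (30.39 nm).

1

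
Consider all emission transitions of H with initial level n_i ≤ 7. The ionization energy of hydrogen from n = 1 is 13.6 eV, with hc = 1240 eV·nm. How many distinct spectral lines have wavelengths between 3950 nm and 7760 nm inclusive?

3

Enumerate all n_i → n_f pairs with 1 ≤ n_f < n_i ≤ 7 and compute λ = 1240 / [13.6·1·(1/n_f² − 1/n_i²)].
Lines falling in [3950, 7760] nm: 5→4 (4052 nm), 7→5 (4654 nm), 6→5 (7460 nm).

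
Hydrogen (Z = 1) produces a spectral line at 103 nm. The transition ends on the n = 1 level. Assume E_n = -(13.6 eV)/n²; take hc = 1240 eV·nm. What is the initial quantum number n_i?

The photon energy is ΔE = hc/λ = 1240 / 103 = 12.04 eV.
With Z = 1, ΔE = 13.60 × (1/n_f² − 1/n_i²), so 1/n_f² − 1/n_i² = 0.8852.
With n_f = 1: 1/n_i² = 1/1 − 0.8852 = 0.1148, so n_i ≈ 2.95.

n_i = 3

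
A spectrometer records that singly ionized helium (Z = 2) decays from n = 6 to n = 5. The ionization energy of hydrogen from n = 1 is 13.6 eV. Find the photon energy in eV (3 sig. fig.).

The Bohr energies scale as Z², so for Z = 2: E_n = −54.40/n² eV.
E_6 = −54.40/36 = −1.511 eV and E_5 = −54.40/25 = −2.176 eV.
The photon energy is |E_6 − E_5| = 0.665 eV.

0.665 eV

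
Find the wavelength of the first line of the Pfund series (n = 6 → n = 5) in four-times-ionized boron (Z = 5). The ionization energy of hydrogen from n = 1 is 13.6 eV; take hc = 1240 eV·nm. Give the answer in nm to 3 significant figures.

298 nm

The Pfund series terminates on n_f = 5; the first line has n_i = 5+1 = 6.
ΔE = 340.0 × (1/5² − 1/6²) = 4.156 eV.
λ = 1240 / 4.156 = 298 nm.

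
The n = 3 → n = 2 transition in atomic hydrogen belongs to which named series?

Balmer

The series is set by the lower level: n_f = 2 is the Balmer series.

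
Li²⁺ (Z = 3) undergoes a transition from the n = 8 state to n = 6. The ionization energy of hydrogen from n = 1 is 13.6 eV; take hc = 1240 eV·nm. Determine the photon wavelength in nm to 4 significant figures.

833.6 nm

For Z = 3 the level energies scale as Z², so the effective Rydberg energy is 13.6 × 9 = 122.4 eV.
ΔE = 122.4 × (1/6² − 1/8²) = 122.4 × 0.01215 = 1.488 eV.
λ = hc/ΔE = 1240 / 1.488 = 833.6 nm.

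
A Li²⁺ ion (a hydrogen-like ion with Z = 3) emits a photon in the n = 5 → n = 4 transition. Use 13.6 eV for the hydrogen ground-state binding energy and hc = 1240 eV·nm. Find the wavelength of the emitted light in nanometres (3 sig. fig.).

450 nm

For Z = 3 the level energies scale as Z², so the effective Rydberg energy is 13.6 × 9 = 122.4 eV.
ΔE = 122.4 × (1/4² − 1/5²) = 122.4 × 0.02250 = 2.754 eV.
λ = hc/ΔE = 1240 / 2.754 = 450 nm.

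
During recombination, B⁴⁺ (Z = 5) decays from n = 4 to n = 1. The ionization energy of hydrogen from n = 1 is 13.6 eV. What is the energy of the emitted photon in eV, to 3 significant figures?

319 eV

The Bohr energies scale as Z², so for Z = 5: E_n = −340.0/n² eV.
E_4 = −340.0/16 = −21.25 eV and E_1 = −340.0/1 = −340.0 eV.
The photon energy is |E_4 − E_1| = 319 eV.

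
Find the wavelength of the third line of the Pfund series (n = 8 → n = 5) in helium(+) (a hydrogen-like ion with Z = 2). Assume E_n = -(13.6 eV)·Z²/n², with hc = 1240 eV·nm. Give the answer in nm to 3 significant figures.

935 nm

The Pfund series terminates on n_f = 5; the third line has n_i = 5+3 = 8.
ΔE = 54.40 × (1/5² − 1/8²) = 1.326 eV.
λ = 1240 / 1.326 = 935 nm.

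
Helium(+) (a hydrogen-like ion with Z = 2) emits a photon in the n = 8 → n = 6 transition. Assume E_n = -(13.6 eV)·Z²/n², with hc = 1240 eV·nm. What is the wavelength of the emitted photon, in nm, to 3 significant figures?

1880 nm

For Z = 2 the level energies scale as Z², so the effective Rydberg energy is 13.6 × 4 = 54.40 eV.
ΔE = 54.40 × (1/6² − 1/8²) = 54.40 × 0.01215 = 0.6611 eV.
λ = hc/ΔE = 1240 / 0.6611 = 1880 nm.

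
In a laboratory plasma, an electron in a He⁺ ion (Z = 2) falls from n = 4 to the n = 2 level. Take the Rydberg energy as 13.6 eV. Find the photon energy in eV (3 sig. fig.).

The Bohr energies scale as Z², so for Z = 2: E_n = −54.40/n² eV.
E_4 = −54.40/16 = −3.400 eV and E_2 = −54.40/4 = −13.60 eV.
The photon energy is |E_4 − E_2| = 10.2 eV.

10.2 eV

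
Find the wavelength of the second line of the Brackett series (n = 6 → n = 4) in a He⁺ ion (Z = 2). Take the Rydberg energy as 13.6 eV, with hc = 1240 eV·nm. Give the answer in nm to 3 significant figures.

The Brackett series terminates on n_f = 4; the second line has n_i = 4+2 = 6.
ΔE = 54.40 × (1/4² − 1/6²) = 1.889 eV.
λ = 1240 / 1.889 = 656 nm.

656 nm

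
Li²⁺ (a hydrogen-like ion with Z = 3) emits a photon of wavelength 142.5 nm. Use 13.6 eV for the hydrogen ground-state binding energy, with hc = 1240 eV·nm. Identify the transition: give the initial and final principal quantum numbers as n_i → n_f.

n_i = 5, n_f = 3

The photon energy is ΔE = hc/λ = 1240 / 142.5 = 8.702 eV.
With Z = 3, ΔE = 122.4 × (1/n_f² − 1/n_i²), so 1/n_f² − 1/n_i² = 0.07109.
Trying n_f = 3 gives 1/n_i² = 0.04002, i.e. n_i ≈ 5; this pair matches.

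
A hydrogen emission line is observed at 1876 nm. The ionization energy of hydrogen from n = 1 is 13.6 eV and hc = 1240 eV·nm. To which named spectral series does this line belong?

ΔE = 1240/1876 = 0.6610 eV.
This matches 13.6 × (1/3² − 1/4²), so n_f = 3: the Paschen series.

Paschen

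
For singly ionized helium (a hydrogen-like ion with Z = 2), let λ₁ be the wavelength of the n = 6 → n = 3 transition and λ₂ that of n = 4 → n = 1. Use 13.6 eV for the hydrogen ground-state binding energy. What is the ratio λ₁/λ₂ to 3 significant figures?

11.3

λ ∝ 1/ΔE ∝ 1/(1/n_f² − 1/n_i²), and the Z² and hc factors cancel in the ratio.
λ₁/λ₂ = (1/1² − 1/4²)/(1/3² − 1/6²) = 0.9375/0.08333 = 11.3.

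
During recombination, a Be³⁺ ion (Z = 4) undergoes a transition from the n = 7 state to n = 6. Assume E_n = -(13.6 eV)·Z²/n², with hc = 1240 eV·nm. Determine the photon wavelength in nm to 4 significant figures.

773.2 nm

For Z = 4 the level energies scale as Z², so the effective Rydberg energy is 13.6 × 16 = 217.6 eV.
ΔE = 217.6 × (1/6² − 1/7²) = 217.6 × 0.007370 = 1.604 eV.
λ = hc/ΔE = 1240 / 1.604 = 773.2 nm.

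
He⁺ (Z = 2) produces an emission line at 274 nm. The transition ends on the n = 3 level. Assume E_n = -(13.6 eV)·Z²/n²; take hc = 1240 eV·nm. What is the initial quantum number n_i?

The photon energy is ΔE = hc/λ = 1240 / 274 = 4.526 eV.
With Z = 2, ΔE = 54.40 × (1/n_f² − 1/n_i²), so 1/n_f² − 1/n_i² = 0.08319.
With n_f = 3: 1/n_i² = 1/9 − 0.08319 = 0.02792, so n_i ≈ 5.98.

n_i = 6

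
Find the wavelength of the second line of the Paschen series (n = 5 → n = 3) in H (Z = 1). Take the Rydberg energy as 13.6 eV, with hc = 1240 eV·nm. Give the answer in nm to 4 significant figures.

The Paschen series terminates on n_f = 3; the second line has n_i = 3+2 = 5.
ΔE = 13.60 × (1/3² − 1/5²) = 0.9671 eV.
λ = 1240 / 0.9671 = 1282 nm.

1282 nm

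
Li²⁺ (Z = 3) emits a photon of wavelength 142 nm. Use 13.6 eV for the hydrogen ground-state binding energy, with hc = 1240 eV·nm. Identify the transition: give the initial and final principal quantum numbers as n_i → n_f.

n_i = 5, n_f = 3

The photon energy is ΔE = hc/λ = 1240 / 142 = 8.732 eV.
With Z = 3, ΔE = 122.4 × (1/n_f² − 1/n_i²), so 1/n_f² − 1/n_i² = 0.07134.
Trying n_f = 3 gives 1/n_i² = 0.03977, i.e. n_i ≈ 5; this pair matches.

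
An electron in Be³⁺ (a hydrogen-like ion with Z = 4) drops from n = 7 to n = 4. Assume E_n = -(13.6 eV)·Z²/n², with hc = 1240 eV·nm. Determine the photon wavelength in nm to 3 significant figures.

135 nm

For Z = 4 the level energies scale as Z², so the effective Rydberg energy is 13.6 × 16 = 217.6 eV.
ΔE = 217.6 × (1/4² − 1/7²) = 217.6 × 0.04209 = 9.159 eV.
λ = hc/ΔE = 1240 / 9.159 = 135 nm.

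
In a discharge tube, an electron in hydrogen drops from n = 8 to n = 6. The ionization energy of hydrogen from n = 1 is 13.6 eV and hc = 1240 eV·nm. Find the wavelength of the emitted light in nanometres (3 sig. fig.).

7500 nm

ΔE = 13.60 × (1/6² − 1/8²) = 13.60 × 0.01215 = 0.1653 eV.
λ = hc/ΔE = 1240 / 0.1653 = 7500 nm.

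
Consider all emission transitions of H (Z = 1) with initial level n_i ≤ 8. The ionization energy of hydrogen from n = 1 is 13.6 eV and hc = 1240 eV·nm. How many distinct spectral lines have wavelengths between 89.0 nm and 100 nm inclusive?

Enumerate all n_i → n_f pairs with 1 ≤ n_f < n_i ≤ 8 and compute λ = 1240 / [13.6·1·(1/n_f² − 1/n_i²)].
Lines falling in [89.0, 100] nm: 8→1 (92.62 nm), 7→1 (93.08 nm), 6→1 (93.78 nm), 5→1 (94.98 nm), 4→1 (97.25 nm).

5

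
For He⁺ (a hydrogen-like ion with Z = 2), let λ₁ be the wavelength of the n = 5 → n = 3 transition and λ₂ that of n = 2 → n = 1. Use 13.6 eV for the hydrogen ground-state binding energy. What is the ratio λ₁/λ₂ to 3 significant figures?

10.5

λ ∝ 1/ΔE ∝ 1/(1/n_f² − 1/n_i²), and the Z² and hc factors cancel in the ratio.
λ₁/λ₂ = (1/1² − 1/2²)/(1/3² − 1/5²) = 0.7500/0.07111 = 10.5.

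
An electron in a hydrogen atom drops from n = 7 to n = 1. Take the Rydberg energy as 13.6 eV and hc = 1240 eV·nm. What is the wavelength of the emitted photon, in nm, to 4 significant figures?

ΔE = 13.60 × (1/1² − 1/7²) = 13.60 × 0.9796 = 13.32 eV.
λ = hc/ΔE = 1240 / 13.32 = 93.08 nm.
This line belongs to the Lyman series.

93.08 nm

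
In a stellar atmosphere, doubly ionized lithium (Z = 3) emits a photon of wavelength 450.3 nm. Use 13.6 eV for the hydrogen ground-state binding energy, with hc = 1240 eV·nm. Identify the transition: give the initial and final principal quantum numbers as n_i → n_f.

n_i = 5, n_f = 4

The photon energy is ΔE = hc/λ = 1240 / 450.3 = 2.754 eV.
With Z = 3, ΔE = 122.4 × (1/n_f² − 1/n_i²), so 1/n_f² − 1/n_i² = 0.02250.
Trying n_f = 4 gives 1/n_i² = 0.04000, i.e. n_i ≈ 5; this pair matches.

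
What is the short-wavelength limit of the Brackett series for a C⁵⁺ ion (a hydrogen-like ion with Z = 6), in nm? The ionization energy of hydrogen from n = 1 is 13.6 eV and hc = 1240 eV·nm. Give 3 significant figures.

40.5 nm

The Brackett series has lower level n_f = 4; the series limit corresponds to n_i → ∞.
ΔE_max = 13.6 × 36 / 4² = 30.60 eV.
λ_min = 1240 / 30.60 = 40.5 nm.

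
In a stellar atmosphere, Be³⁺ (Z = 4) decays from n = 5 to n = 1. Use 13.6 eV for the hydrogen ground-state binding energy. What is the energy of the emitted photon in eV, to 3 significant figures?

209 eV

The Bohr energies scale as Z², so for Z = 4: E_n = −217.6/n² eV.
E_5 = −217.6/25 = −8.704 eV and E_1 = −217.6/1 = −217.6 eV.
The photon energy is |E_5 − E_1| = 209 eV.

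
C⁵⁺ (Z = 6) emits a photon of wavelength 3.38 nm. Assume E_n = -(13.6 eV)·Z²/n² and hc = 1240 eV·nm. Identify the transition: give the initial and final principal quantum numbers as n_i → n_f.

The photon energy is ΔE = hc/λ = 1240 / 3.38 = 366.9 eV.
With Z = 6, ΔE = 489.6 × (1/n_f² − 1/n_i²), so 1/n_f² − 1/n_i² = 0.7493.
Trying n_f = 1 gives 1/n_i² = 0.2507, i.e. n_i ≈ 2; this pair matches.

n_i = 2, n_f = 1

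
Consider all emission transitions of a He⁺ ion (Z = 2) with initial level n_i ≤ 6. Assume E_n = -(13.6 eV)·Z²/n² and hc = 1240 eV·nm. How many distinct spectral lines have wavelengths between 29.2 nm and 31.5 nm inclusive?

1

Enumerate all n_i → n_f pairs with 1 ≤ n_f < n_i ≤ 6 and compute λ = 1240 / [13.6·4·(1/n_f² − 1/n_i²)].
Lines falling in [29.2, 31.5] nm: 2→1 (30.39 nm).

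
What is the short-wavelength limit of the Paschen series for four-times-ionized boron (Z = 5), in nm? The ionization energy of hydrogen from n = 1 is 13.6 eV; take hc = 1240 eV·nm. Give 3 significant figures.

32.8 nm

The Paschen series has lower level n_f = 3; the series limit corresponds to n_i → ∞.
ΔE_max = 13.6 × 25 / 3² = 37.78 eV.
λ_min = 1240 / 37.78 = 32.8 nm.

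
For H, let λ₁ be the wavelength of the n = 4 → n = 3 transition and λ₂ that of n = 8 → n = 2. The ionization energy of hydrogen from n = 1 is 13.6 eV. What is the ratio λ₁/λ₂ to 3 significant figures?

4.82

λ ∝ 1/ΔE ∝ 1/(1/n_f² − 1/n_i²), and the Z² and hc factors cancel in the ratio.
λ₁/λ₂ = (1/2² − 1/8²)/(1/3² − 1/4²) = 0.2344/0.04861 = 4.82.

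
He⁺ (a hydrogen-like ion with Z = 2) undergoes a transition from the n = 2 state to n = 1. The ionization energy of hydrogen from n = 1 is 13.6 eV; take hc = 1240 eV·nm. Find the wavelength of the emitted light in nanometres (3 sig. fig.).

For Z = 2 the level energies scale as Z², so the effective Rydberg energy is 13.6 × 4 = 54.40 eV.
ΔE = 54.40 × (1/1² − 1/2²) = 54.40 × 0.7500 = 40.80 eV.
λ = hc/ΔE = 1240 / 40.80 = 30.4 nm.

30.4 nm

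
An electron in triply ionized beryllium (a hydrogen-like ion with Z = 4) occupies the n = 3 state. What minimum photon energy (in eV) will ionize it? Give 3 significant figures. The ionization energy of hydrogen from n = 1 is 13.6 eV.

24.2 eV

E_n = −13.6 Z²/n² = −217.6/n² eV for Z = 4.
E_3 = −217.6/9 = −24.2 eV, so ionization (to E = 0) requires 24.2 eV.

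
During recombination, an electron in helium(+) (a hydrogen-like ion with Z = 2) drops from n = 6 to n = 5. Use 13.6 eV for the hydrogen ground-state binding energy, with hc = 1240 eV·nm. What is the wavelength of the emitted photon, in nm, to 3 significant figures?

1860 nm

For Z = 2 the level energies scale as Z², so the effective Rydberg energy is 13.6 × 4 = 54.40 eV.
ΔE = 54.40 × (1/5² − 1/6²) = 54.40 × 0.01222 = 0.6649 eV.
λ = hc/ΔE = 1240 / 0.6649 = 1860 nm.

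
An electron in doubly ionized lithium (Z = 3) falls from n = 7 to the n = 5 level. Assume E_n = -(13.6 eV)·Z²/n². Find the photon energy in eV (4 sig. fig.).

The Bohr energies scale as Z², so for Z = 3: E_n = −122.4/n² eV.
E_7 = −122.4/49 = −2.498 eV and E_5 = −122.4/25 = −4.896 eV.
The photon energy is |E_7 − E_5| = 2.398 eV.

2.398 eV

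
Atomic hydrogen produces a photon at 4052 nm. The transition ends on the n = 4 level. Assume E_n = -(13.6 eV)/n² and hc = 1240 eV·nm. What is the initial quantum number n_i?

The photon energy is ΔE = hc/λ = 1240 / 4052 = 0.3060 eV.
With Z = 1, ΔE = 13.60 × (1/n_f² − 1/n_i²), so 1/n_f² − 1/n_i² = 0.02250.
With n_f = 4: 1/n_i² = 1/16 − 0.02250 = 0.04000, so n_i ≈ 5.00.

n_i = 5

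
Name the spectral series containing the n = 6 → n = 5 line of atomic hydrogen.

Pfund

The series is set by the lower level: n_f = 5 is the Pfund series.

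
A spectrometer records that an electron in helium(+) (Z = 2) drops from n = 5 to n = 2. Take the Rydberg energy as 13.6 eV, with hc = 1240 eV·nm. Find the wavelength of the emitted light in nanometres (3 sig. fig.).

109 nm

For Z = 2 the level energies scale as Z², so the effective Rydberg energy is 13.6 × 4 = 54.40 eV.
ΔE = 54.40 × (1/2² − 1/5²) = 54.40 × 0.2100 = 11.42 eV.
λ = hc/ΔE = 1240 / 11.42 = 109 nm.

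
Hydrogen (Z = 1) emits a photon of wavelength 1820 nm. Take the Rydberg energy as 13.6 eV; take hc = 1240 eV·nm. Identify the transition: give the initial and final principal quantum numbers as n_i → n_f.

n_i = 9, n_f = 4

The photon energy is ΔE = hc/λ = 1240 / 1820 = 0.6813 eV.
With Z = 1, ΔE = 13.60 × (1/n_f² − 1/n_i²), so 1/n_f² − 1/n_i² = 0.05010.
Trying n_f = 4 gives 1/n_i² = 0.01240, i.e. n_i ≈ 9; this pair matches.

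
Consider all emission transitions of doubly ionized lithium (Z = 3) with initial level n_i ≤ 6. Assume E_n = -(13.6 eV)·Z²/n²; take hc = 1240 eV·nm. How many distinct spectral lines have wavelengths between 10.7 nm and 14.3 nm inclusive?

Enumerate all n_i → n_f pairs with 1 ≤ n_f < n_i ≤ 6 and compute λ = 1240 / [13.6·9·(1/n_f² − 1/n_i²)].
Lines falling in [10.7, 14.3] nm: 4→1 (10.81 nm), 3→1 (11.40 nm), 2→1 (13.51 nm).

3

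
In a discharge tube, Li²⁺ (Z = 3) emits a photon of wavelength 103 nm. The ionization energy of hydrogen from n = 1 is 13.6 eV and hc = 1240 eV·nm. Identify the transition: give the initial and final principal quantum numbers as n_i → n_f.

n_i = 9, n_f = 3

The photon energy is ΔE = hc/λ = 1240 / 103 = 12.04 eV.
With Z = 3, ΔE = 122.4 × (1/n_f² − 1/n_i²), so 1/n_f² − 1/n_i² = 0.09836.
Trying n_f = 3 gives 1/n_i² = 0.01275, i.e. n_i ≈ 9; this pair matches.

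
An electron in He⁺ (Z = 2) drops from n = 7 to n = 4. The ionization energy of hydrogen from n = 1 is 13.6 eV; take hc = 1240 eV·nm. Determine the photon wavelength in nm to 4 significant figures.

541.5 nm

For Z = 2 the level energies scale as Z², so the effective Rydberg energy is 13.6 × 4 = 54.40 eV.
ΔE = 54.40 × (1/4² − 1/7²) = 54.40 × 0.04209 = 2.290 eV.
λ = hc/ΔE = 1240 / 2.290 = 541.5 nm.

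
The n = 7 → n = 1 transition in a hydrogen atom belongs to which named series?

Lyman

The series is set by the lower level: n_f = 1 is the Lyman series.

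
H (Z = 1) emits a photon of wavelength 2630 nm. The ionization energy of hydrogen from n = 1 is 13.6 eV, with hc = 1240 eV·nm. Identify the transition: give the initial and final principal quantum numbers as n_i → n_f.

The photon energy is ΔE = hc/λ = 1240 / 2630 = 0.4715 eV.
With Z = 1, ΔE = 13.60 × (1/n_f² − 1/n_i²), so 1/n_f² − 1/n_i² = 0.03467.
Trying n_f = 4 gives 1/n_i² = 0.02783, i.e. n_i ≈ 6; this pair matches.

n_i = 6, n_f = 4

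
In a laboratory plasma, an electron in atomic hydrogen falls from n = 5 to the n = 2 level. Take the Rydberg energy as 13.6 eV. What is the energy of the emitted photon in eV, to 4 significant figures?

2.856 eV

E_5 = −13.60/25 = −0.5440 eV and E_2 = −13.60/4 = −3.400 eV.
The photon energy is |E_5 − E_2| = 2.856 eV.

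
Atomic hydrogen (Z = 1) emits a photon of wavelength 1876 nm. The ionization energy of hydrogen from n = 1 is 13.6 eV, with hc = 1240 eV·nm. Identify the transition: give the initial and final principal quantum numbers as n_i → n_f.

The photon energy is ΔE = hc/λ = 1240 / 1876 = 0.6610 eV.
With Z = 1, ΔE = 13.60 × (1/n_f² − 1/n_i²), so 1/n_f² − 1/n_i² = 0.04860.
Trying n_f = 3 gives 1/n_i² = 0.06251, i.e. n_i ≈ 4; this pair matches.

n_i = 4, n_f = 3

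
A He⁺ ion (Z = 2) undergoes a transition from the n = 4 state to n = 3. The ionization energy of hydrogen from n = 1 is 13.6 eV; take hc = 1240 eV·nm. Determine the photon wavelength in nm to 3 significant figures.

For Z = 2 the level energies scale as Z², so the effective Rydberg energy is 13.6 × 4 = 54.40 eV.
ΔE = 54.40 × (1/3² − 1/4²) = 54.40 × 0.04861 = 2.644 eV.
λ = hc/ΔE = 1240 / 2.644 = 469 nm.

469 nm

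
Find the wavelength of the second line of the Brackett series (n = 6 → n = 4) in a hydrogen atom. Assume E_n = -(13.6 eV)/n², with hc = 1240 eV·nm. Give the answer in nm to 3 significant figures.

2630 nm

The Brackett series terminates on n_f = 4; the second line has n_i = 4+2 = 6.
ΔE = 13.60 × (1/4² − 1/6²) = 0.4722 eV.
λ = 1240 / 0.4722 = 2630 nm.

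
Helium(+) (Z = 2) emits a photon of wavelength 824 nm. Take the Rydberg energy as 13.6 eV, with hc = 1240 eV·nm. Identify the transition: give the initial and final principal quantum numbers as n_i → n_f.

n_i = 9, n_f = 5

The photon energy is ΔE = hc/λ = 1240 / 824 = 1.505 eV.
With Z = 2, ΔE = 54.40 × (1/n_f² − 1/n_i²), so 1/n_f² − 1/n_i² = 0.02766.
Trying n_f = 5 gives 1/n_i² = 0.01234, i.e. n_i ≈ 9; this pair matches.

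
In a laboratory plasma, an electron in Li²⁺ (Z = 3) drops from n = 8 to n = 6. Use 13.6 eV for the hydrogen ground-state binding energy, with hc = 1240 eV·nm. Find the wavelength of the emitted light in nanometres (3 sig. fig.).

834 nm

For Z = 3 the level energies scale as Z², so the effective Rydberg energy is 13.6 × 9 = 122.4 eV.
ΔE = 122.4 × (1/6² − 1/8²) = 122.4 × 0.01215 = 1.488 eV.
λ = hc/ΔE = 1240 / 1.488 = 834 nm.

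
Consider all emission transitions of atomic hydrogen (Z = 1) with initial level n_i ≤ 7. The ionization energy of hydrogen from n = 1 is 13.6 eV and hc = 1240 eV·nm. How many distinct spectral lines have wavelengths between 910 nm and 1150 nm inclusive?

2

Enumerate all n_i → n_f pairs with 1 ≤ n_f < n_i ≤ 7 and compute λ = 1240 / [13.6·1·(1/n_f² − 1/n_i²)].
Lines falling in [910, 1150] nm: 7→3 (1005 nm), 6→3 (1094 nm).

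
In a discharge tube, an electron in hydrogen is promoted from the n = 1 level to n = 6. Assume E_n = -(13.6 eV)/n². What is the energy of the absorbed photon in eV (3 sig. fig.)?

13.2 eV

E_6 = −13.60/36 = −0.3778 eV and E_1 = −13.60/1 = −13.60 eV.
The photon energy is |E_6 − E_1| = 13.2 eV.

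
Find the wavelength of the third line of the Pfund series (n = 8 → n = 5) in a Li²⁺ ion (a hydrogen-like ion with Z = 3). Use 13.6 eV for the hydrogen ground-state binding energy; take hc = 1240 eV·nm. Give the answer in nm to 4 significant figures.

415.6 nm

The Pfund series terminates on n_f = 5; the third line has n_i = 5+3 = 8.
ΔE = 122.4 × (1/5² − 1/8²) = 2.984 eV.
λ = 1240 / 2.984 = 415.6 nm.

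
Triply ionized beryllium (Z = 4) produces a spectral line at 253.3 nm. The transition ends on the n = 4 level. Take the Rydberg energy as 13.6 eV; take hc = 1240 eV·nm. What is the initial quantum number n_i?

n_i = 5

The photon energy is ΔE = hc/λ = 1240 / 253.3 = 4.895 eV.
With Z = 4, ΔE = 217.6 × (1/n_f² − 1/n_i²), so 1/n_f² − 1/n_i² = 0.02250.
With n_f = 4: 1/n_i² = 1/16 − 0.02250 = 0.04000, so n_i ≈ 5.00.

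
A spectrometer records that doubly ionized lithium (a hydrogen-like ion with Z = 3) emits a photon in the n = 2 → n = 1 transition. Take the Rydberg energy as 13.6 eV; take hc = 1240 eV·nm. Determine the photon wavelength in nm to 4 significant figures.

13.51 nm

For Z = 3 the level energies scale as Z², so the effective Rydberg energy is 13.6 × 9 = 122.4 eV.
ΔE = 122.4 × (1/1² − 1/2²) = 122.4 × 0.7500 = 91.80 eV.
λ = hc/ΔE = 1240 / 91.80 = 13.51 nm.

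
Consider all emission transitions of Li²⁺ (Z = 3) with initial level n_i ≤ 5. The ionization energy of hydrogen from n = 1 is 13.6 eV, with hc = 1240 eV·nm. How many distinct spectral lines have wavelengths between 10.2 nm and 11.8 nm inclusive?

3

Enumerate all n_i → n_f pairs with 1 ≤ n_f < n_i ≤ 5 and compute λ = 1240 / [13.6·9·(1/n_f² − 1/n_i²)].
Lines falling in [10.2, 11.8] nm: 5→1 (10.55 nm), 4→1 (10.81 nm), 3→1 (11.40 nm).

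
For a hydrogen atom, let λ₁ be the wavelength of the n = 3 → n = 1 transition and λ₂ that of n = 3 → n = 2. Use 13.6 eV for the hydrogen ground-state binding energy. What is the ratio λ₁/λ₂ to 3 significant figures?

0.156

λ ∝ 1/ΔE ∝ 1/(1/n_f² − 1/n_i²), and the Z² and hc factors cancel in the ratio.
λ₁/λ₂ = (1/2² − 1/3²)/(1/1² − 1/3²) = 0.1389/0.8889 = 0.156.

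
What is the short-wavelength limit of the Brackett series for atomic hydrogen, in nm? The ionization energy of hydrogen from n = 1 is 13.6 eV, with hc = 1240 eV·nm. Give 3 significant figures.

The Brackett series has lower level n_f = 4; the series limit corresponds to n_i → ∞.
ΔE_max = 13.6 × 1 / 4² = 0.8500 eV.
λ_min = 1240 / 0.8500 = 1460 nm.

1460 nm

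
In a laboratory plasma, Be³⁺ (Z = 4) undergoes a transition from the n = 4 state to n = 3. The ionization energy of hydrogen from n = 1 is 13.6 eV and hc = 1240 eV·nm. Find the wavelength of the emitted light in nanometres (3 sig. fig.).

117 nm

For Z = 4 the level energies scale as Z², so the effective Rydberg energy is 13.6 × 16 = 217.6 eV.
ΔE = 217.6 × (1/3² − 1/4²) = 217.6 × 0.04861 = 10.58 eV.
λ = hc/ΔE = 1240 / 10.58 = 117 nm.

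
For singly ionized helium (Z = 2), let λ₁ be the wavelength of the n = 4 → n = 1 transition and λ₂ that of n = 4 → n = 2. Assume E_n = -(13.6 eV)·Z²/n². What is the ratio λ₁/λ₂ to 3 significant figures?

0.200

λ ∝ 1/ΔE ∝ 1/(1/n_f² − 1/n_i²), and the Z² and hc factors cancel in the ratio.
λ₁/λ₂ = (1/2² − 1/4²)/(1/1² − 1/4²) = 0.1875/0.9375 = 0.200.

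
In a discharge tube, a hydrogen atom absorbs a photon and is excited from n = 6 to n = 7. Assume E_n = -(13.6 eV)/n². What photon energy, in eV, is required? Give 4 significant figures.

E_7 = −13.60/49 = −0.2776 eV and E_6 = −13.60/36 = −0.3778 eV.
The photon energy is |E_7 − E_6| = 0.1002 eV.

0.1002 eV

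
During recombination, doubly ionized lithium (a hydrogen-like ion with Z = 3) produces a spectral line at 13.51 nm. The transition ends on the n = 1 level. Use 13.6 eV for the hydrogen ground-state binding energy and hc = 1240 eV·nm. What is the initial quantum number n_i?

n_i = 2

The photon energy is ΔE = hc/λ = 1240 / 13.51 = 91.78 eV.
With Z = 3, ΔE = 122.4 × (1/n_f² − 1/n_i²), so 1/n_f² − 1/n_i² = 0.7499.
With n_f = 1: 1/n_i² = 1/1 − 0.7499 = 0.2501, so n_i ≈ 2.00.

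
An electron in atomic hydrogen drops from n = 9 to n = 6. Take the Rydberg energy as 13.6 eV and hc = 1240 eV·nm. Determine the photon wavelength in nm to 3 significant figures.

ΔE = 13.60 × (1/6² − 1/9²) = 13.60 × 0.01543 = 0.2099 eV.
λ = hc/ΔE = 1240 / 0.2099 = 5910 nm.

5910 nm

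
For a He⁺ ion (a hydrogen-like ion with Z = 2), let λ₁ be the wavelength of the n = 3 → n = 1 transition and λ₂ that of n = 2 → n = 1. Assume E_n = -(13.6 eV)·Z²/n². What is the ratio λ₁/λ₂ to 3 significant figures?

0.844

λ ∝ 1/ΔE ∝ 1/(1/n_f² − 1/n_i²), and the Z² and hc factors cancel in the ratio.
λ₁/λ₂ = (1/1² − 1/2²)/(1/1² − 1/3²) = 0.7500/0.8889 = 0.844.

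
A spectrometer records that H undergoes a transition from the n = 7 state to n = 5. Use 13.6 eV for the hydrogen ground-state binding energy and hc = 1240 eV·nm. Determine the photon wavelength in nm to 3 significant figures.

ΔE = 13.60 × (1/5² − 1/7²) = 13.60 × 0.01959 = 0.2664 eV.
λ = hc/ΔE = 1240 / 0.2664 = 4650 nm.
This line belongs to the Pfund series.

4650 nm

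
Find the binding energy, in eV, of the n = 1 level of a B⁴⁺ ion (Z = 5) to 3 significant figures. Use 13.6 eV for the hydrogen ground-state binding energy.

340 eV

E_n = −13.6 Z²/n² = −340.0/n² eV for Z = 5.
E_1 = −340.0/1 = −340 eV, so ionization (to E = 0) requires 340 eV.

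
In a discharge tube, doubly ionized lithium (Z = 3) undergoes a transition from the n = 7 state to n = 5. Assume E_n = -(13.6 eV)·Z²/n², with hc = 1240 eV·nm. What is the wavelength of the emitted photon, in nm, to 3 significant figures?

For Z = 3 the level energies scale as Z², so the effective Rydberg energy is 13.6 × 9 = 122.4 eV.
ΔE = 122.4 × (1/5² − 1/7²) = 122.4 × 0.01959 = 2.398 eV.
λ = hc/ΔE = 1240 / 2.398 = 517 nm.

517 nm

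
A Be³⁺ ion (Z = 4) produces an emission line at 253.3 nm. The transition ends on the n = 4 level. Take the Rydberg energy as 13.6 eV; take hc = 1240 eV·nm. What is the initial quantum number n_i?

The photon energy is ΔE = hc/λ = 1240 / 253.3 = 4.895 eV.
With Z = 4, ΔE = 217.6 × (1/n_f² − 1/n_i²), so 1/n_f² − 1/n_i² = 0.02250.
With n_f = 4: 1/n_i² = 1/16 − 0.02250 = 0.04000, so n_i ≈ 5.00.

n_i = 5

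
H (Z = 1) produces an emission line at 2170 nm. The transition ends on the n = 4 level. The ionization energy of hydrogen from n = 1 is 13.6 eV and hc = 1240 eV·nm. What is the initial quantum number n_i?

n_i = 7

The photon energy is ΔE = hc/λ = 1240 / 2170 = 0.5714 eV.
With Z = 1, ΔE = 13.60 × (1/n_f² − 1/n_i²), so 1/n_f² − 1/n_i² = 0.04202.
With n_f = 4: 1/n_i² = 1/16 − 0.04202 = 0.02048, so n_i ≈ 6.99.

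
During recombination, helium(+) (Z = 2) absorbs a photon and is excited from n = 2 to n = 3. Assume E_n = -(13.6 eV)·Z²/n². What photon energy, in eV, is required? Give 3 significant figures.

7.56 eV

The Bohr energies scale as Z², so for Z = 2: E_n = −54.40/n² eV.
E_3 = −54.40/9 = −6.044 eV and E_2 = −54.40/4 = −13.60 eV.
The photon energy is |E_3 − E_2| = 7.56 eV.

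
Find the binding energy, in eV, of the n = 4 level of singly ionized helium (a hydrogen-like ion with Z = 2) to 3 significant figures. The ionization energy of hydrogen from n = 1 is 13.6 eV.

3.40 eV

E_n = −13.6 Z²/n² = −54.40/n² eV for Z = 2.
E_4 = −54.40/16 = −3.40 eV, so ionization (to E = 0) requires 3.40 eV.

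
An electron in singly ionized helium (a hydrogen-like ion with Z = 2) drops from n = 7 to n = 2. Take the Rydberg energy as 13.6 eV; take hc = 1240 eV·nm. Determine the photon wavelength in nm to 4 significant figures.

99.28 nm

For Z = 2 the level energies scale as Z², so the effective Rydberg energy is 13.6 × 4 = 54.40 eV.
ΔE = 54.40 × (1/2² − 1/7²) = 54.40 × 0.2296 = 12.49 eV.
λ = hc/ΔE = 1240 / 12.49 = 99.28 nm.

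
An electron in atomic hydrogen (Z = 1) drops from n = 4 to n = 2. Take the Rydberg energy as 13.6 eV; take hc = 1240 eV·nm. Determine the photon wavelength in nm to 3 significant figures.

486 nm

ΔE = 13.60 × (1/2² − 1/4²) = 13.60 × 0.1875 = 2.550 eV.
λ = hc/ΔE = 1240 / 2.550 = 486 nm.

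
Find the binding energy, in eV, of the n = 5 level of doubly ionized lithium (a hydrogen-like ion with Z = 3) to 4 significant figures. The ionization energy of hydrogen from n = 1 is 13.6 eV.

E_n = −13.6 Z²/n² = −122.4/n² eV for Z = 3.
E_5 = −122.4/25 = −4.896 eV, so ionization (to E = 0) requires 4.896 eV.

4.896 eV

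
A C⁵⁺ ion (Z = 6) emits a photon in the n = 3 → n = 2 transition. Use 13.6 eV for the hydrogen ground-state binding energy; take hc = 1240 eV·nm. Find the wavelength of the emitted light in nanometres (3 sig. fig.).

18.2 nm

For Z = 6 the level energies scale as Z², so the effective Rydberg energy is 13.6 × 36 = 489.6 eV.
ΔE = 489.6 × (1/2² − 1/3²) = 489.6 × 0.1389 = 68.00 eV.
λ = hc/ΔE = 1240 / 68.00 = 18.2 nm.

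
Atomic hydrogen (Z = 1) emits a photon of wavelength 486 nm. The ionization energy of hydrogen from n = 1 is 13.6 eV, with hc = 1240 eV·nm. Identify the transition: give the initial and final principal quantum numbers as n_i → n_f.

n_i = 4, n_f = 2

The photon energy is ΔE = hc/λ = 1240 / 486 = 2.551 eV.
With Z = 1, ΔE = 13.60 × (1/n_f² − 1/n_i²), so 1/n_f² − 1/n_i² = 0.1876.
Trying n_f = 2 gives 1/n_i² = 0.06239, i.e. n_i ≈ 4; this pair matches.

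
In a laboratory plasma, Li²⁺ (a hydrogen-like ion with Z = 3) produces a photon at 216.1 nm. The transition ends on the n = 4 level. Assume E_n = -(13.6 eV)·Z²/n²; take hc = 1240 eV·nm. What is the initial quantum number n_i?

The photon energy is ΔE = hc/λ = 1240 / 216.1 = 5.738 eV.
With Z = 3, ΔE = 122.4 × (1/n_f² − 1/n_i²), so 1/n_f² − 1/n_i² = 0.04688.
With n_f = 4: 1/n_i² = 1/16 − 0.04688 = 0.01562, so n_i ≈ 8.00.

n_i = 8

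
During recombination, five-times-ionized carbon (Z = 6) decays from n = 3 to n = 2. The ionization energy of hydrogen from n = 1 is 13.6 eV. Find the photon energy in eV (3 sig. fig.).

The Bohr energies scale as Z², so for Z = 6: E_n = −489.6/n² eV.
E_3 = −489.6/9 = −54.40 eV and E_2 = −489.6/4 = −122.4 eV.
The photon energy is |E_3 − E_2| = 68.0 eV.

68.0 eV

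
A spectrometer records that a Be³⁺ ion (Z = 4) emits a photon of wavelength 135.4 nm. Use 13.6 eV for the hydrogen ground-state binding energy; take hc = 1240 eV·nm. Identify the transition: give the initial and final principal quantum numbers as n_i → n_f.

The photon energy is ΔE = hc/λ = 1240 / 135.4 = 9.158 eV.
With Z = 4, ΔE = 217.6 × (1/n_f² − 1/n_i²), so 1/n_f² − 1/n_i² = 0.04209.
Trying n_f = 4 gives 1/n_i² = 0.02041, i.e. n_i ≈ 7; this pair matches.

n_i = 7, n_f = 4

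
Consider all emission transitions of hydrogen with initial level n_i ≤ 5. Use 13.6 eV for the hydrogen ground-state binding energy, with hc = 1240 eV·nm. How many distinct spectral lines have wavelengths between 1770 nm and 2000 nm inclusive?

Enumerate all n_i → n_f pairs with 1 ≤ n_f < n_i ≤ 5 and compute λ = 1240 / [13.6·1·(1/n_f² − 1/n_i²)].
Lines falling in [1770, 2000] nm: 4→3 (1876 nm).

1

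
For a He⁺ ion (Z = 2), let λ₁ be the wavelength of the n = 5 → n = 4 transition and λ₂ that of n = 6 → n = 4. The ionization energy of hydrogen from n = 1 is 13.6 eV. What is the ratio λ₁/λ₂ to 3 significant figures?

1.54

λ ∝ 1/ΔE ∝ 1/(1/n_f² − 1/n_i²), and the Z² and hc factors cancel in the ratio.
λ₁/λ₂ = (1/4² − 1/6²)/(1/4² − 1/5²) = 0.03472/0.02250 = 1.54.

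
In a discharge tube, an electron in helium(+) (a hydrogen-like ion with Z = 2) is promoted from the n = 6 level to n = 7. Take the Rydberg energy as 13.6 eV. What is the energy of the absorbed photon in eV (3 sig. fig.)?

The Bohr energies scale as Z², so for Z = 2: E_n = −54.40/n² eV.
E_7 = −54.40/49 = −1.110 eV and E_6 = −54.40/36 = −1.511 eV.
The photon energy is |E_7 − E_6| = 0.401 eV.

0.401 eV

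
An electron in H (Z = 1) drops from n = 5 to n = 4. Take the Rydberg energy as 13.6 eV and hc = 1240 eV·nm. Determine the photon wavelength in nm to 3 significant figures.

4050 nm

ΔE = 13.60 × (1/4² − 1/5²) = 13.60 × 0.02250 = 0.3060 eV.
λ = hc/ΔE = 1240 / 0.3060 = 4050 nm.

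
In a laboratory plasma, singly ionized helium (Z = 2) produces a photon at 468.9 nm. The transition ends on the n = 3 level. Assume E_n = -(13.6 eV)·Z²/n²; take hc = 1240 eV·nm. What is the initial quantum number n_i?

The photon energy is ΔE = hc/λ = 1240 / 468.9 = 2.644 eV.
With Z = 2, ΔE = 54.40 × (1/n_f² − 1/n_i²), so 1/n_f² − 1/n_i² = 0.04861.
With n_f = 3: 1/n_i² = 1/9 − 0.04861 = 0.06250, so n_i ≈ 4.00.

n_i = 4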